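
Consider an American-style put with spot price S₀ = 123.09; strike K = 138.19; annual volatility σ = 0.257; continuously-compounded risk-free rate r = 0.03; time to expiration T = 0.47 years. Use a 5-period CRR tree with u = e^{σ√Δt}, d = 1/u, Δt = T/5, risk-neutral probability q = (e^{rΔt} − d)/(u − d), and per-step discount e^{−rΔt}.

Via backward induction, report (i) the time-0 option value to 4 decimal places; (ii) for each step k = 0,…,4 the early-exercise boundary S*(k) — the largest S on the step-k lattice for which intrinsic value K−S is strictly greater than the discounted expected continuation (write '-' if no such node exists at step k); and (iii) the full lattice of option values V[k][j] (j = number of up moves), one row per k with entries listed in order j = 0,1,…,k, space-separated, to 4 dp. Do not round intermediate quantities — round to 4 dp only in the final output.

price = 17.7653
boundary = - - 105.1435 113.7634 123.0900
tree:
17.7653
24.7800 10.8009
33.0465 16.5947 5.0267
41.0132 24.4266 8.8008 1.2541
48.3764 33.0465 15.1000 2.5063 0.0000
55.1816 41.0132 24.4266 5.0088 0.0000 0.0000

params: Δt=0.09400 u=1.08198 d=0.92423 q=0.49821 e^(-rΔt)=0.99718
t_5 payoffs: 55.1816 41.0132 24.4266 5.0088 0.0000 0.0000
t_4: node(4,0) S=89.8136 payoff=48.3764 vs cont=47.9872 → 48.3764 [stop]  node(4,1) S=105.1435 payoff=33.0465 vs cont=32.6573 → 33.0465 [stop]  node(4,2) S=123.0900 payoff=15.1000 vs cont=14.7109 → 15.1000 [stop]  node(4,3) S=144.0997 payoff=0.0000 vs cont=2.5063 → 2.5063 [wait]  node(4,4) S=168.6954 payoff=0.0000 vs cont=0.0000 → 0.0000 [wait]  ⇒ S*(4)=123.0900
t_3: node(3,0) S=97.1768 payoff=41.0132 vs cont=40.6241 → 41.0132 [stop]  node(3,1) S=113.7634 payoff=24.4266 vs cont=24.0374 → 24.4266 [stop]  node(3,2) S=133.1812 payoff=5.0088 vs cont=8.8008 → 8.8008 [wait]  node(3,3) S=155.9133 payoff=0.0000 vs cont=1.2541 → 1.2541 [wait]  ⇒ S*(3)=113.7634
t_2: node(2,0) S=105.1435 payoff=33.0465 vs cont=32.6573 → 33.0465 [stop]  node(2,1) S=123.0900 payoff=15.1000 vs cont=16.5947 → 16.5947 [wait]  node(2,2) S=144.0997 payoff=0.0000 vs cont=5.0267 → 5.0267 [wait]  ⇒ S*(2)=105.1435
t_1: node(1,0) S=113.7634 payoff=24.4266 vs cont=24.7800 → 24.7800 [wait]  node(1,1) S=133.1812 payoff=5.0088 vs cont=10.8009 → 10.8009 [wait]  ⇒ S*(1)=-
t_0: node(0,0) S=123.0900 payoff=15.1000 vs cont=17.7653 → 17.7653 [wait]  ⇒ S*(0)=-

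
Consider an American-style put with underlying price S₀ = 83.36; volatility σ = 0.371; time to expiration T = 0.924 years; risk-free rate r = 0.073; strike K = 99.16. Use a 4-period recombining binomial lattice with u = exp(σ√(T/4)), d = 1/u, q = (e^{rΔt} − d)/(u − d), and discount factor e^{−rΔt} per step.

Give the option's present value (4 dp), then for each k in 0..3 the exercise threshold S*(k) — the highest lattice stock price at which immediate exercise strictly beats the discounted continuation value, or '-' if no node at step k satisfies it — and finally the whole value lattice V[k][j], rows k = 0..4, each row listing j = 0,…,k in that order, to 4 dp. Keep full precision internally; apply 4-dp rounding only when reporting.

price = 19.6957
boundary = - 69.7458 58.3550 69.7458
tree:
19.6957
29.4142 10.7580
40.8050 18.1940 3.7737
50.3354 29.4142 7.7217 0.0000
58.3094 40.8050 15.8000 0.0000 0.0000

Δt=0.23100, u=1.19520, d=0.83668, q=0.50297, disc=e^(-rΔt)=0.98328
k=4 terminal: V=max(K-S,0) → 58.3094 40.8050 15.8000 0.0000 0.0000
k=3: j=0 S=48.8246 intr=50.3354 cont=48.6773 V=50.3354[EX]; j=1 S=69.7458 intr=29.4142 cont=27.7561 V=29.4142[EX]; j=2 S=99.6317 intr=0.0000 cont=7.7217 V=7.7217[hold]; j=3 S=142.3237 intr=0.0000 cont=0.0000 V=0.0000[hold]  S*(3)=69.7458
k=2: j=0 S=58.3550 intr=40.8050 cont=39.1469 V=40.8050[EX]; j=1 S=83.3600 intr=15.8000 cont=18.1940 V=18.1940[hold]; j=2 S=119.0796 intr=0.0000 cont=3.7737 V=3.7737[hold]  S*(2)=58.3550
k=1: j=0 S=69.7458 intr=29.4142 cont=28.9401 V=29.4142[EX]; j=1 S=99.6317 intr=0.0000 cont=10.7580 V=10.7580[hold]  S*(1)=69.7458
k=0: j=0 S=83.3600 intr=15.8000 cont=19.6957 V=19.6957[hold]  S*(0)=-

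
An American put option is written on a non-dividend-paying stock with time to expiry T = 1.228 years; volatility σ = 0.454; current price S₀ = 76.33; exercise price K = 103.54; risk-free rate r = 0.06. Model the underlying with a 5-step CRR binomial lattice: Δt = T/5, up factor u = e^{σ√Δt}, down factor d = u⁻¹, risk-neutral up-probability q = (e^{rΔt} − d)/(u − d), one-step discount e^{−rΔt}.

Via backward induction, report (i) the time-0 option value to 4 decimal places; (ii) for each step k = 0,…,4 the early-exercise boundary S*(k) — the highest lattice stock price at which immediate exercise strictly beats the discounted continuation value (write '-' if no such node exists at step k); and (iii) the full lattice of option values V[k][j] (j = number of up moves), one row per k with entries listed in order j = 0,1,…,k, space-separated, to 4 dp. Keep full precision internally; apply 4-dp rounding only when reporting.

price = 31.1298
boundary = - 60.9511 48.6708 60.9511 76.3300
tree:
31.1298
42.5889 19.5201
54.8692 29.4559 9.2209
64.6753 42.5889 15.9565 2.1140
72.5057 54.8692 27.2100 4.0998 0.0000
78.7585 64.6753 42.5889 7.9508 0.0000 0.0000

Δt=0.24560  u=1.25231  d=0.79852  q=0.47670  discount=0.98537
step 5 (expiry): payoffs max(K−S,0) = 78.7585 64.6753 42.5889 7.9508 0.0000 0.0000
step 4: (k=4,j=0): S=31.0343, (K−S)⁺=72.5057, hold=70.9912 ⇒ V=72.5057 exercise | (k=4,j=1): S=48.6708, (K−S)⁺=54.8692, hold=53.3546 ⇒ V=54.8692 exercise | (k=4,j=2): S=76.3300, (K−S)⁺=27.2100, hold=25.6954 ⇒ V=27.2100 exercise | (k=4,j=3): S=119.7077, (K−S)⁺=0.0000, hold=4.0998 ⇒ V=4.0998 continue | (k=4,j=4): S=187.7366, (K−S)⁺=0.0000, hold=0.0000 ⇒ V=0.0000 continue  boundary S*=76.3300
step 3: (k=3,j=0): S=38.8647, (K−S)⁺=64.6753, hold=63.1608 ⇒ V=64.6753 exercise | (k=3,j=1): S=60.9511, (K−S)⁺=42.5889, hold=41.0743 ⇒ V=42.5889 exercise | (k=3,j=2): S=95.5892, (K−S)⁺=7.9508, hold=15.9565 ⇒ V=15.9565 continue | (k=3,j=3): S=149.9117, (K−S)⁺=0.0000, hold=2.1140 ⇒ V=2.1140 continue  boundary S*=60.9511
step 2: (k=2,j=0): S=48.6708, (K−S)⁺=54.8692, hold=53.3546 ⇒ V=54.8692 exercise | (k=2,j=1): S=76.3300, (K−S)⁺=27.2100, hold=29.4559 ⇒ V=29.4559 continue | (k=2,j=2): S=119.7077, (K−S)⁺=0.0000, hold=9.2209 ⇒ V=9.2209 continue  boundary S*=48.6708
step 1: (k=1,j=0): S=60.9511, (K−S)⁺=42.5889, hold=42.1292 ⇒ V=42.5889 exercise | (k=1,j=1): S=95.5892, (K−S)⁺=7.9508, hold=19.5201 ⇒ V=19.5201 continue  boundary S*=60.9511
step 0: (k=0,j=0): S=76.3300, (K−S)⁺=27.2100, hold=31.1298 ⇒ V=31.1298 continue  boundary S*=-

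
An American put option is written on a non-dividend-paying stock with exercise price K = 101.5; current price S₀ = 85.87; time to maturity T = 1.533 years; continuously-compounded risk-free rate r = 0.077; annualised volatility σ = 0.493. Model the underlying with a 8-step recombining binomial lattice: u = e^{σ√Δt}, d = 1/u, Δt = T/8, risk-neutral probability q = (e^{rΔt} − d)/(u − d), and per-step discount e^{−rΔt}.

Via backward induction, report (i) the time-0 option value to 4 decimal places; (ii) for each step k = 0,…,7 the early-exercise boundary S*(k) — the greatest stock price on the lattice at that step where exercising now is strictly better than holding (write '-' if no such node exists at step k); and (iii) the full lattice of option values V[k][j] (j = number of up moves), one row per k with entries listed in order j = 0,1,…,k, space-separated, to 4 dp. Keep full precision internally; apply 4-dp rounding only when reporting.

price = 26.1220
boundary = - - 55.7687 44.9433 55.7687 44.9433 55.7687 69.2016
tree:
26.1220
35.0842 17.2378
45.7313 24.6552 9.7495
56.5567 34.1850 15.1117 4.2521
65.2807 45.7313 22.7556 7.3126 1.0738
72.3113 56.5567 33.0337 12.3442 2.0973 0.0000
77.9772 65.2807 45.7313 20.3236 4.0967 0.0000 0.0000
82.5433 72.3113 56.5567 32.2984 8.0020 0.0000 0.0000 0.0000
86.2230 77.9772 65.2807 45.7313 15.6300 0.0000 0.0000 0.0000 0.0000

Δt=0.19162  u=1.24087  d=0.80589  q=0.48043  discount=0.98535
step 8 (expiry): payoffs max(K−S,0) = 86.2230 77.9772 65.2807 45.7313 15.6300 0.0000 0.0000 0.0000 0.0000
step 7: (k=7,j=0): S=18.9567, (K−S)⁺=82.5433, hold=81.0566 ⇒ V=82.5433 exercise | (k=7,j=1): S=29.1887, (K−S)⁺=72.3113, hold=70.8247 ⇒ V=72.3113 exercise | (k=7,j=2): S=44.9433, (K−S)⁺=56.5567, hold=55.0700 ⇒ V=56.5567 exercise | (k=7,j=3): S=69.2016, (K−S)⁺=32.2984, hold=30.8118 ⇒ V=32.2984 exercise | (k=7,j=4): S=106.5533, (K−S)⁺=0.0000, hold=8.0020 ⇒ V=8.0020 continue | (k=7,j=5): S=164.0657, (K−S)⁺=0.0000, hold=0.0000 ⇒ V=0.0000 continue | (k=7,j=6): S=252.6204, (K−S)⁺=0.0000, hold=0.0000 ⇒ V=0.0000 continue | (k=7,j=7): S=388.9728, (K−S)⁺=0.0000, hold=0.0000 ⇒ V=0.0000 continue  boundary S*=69.2016
step 6: (k=6,j=0): S=23.5228, (K−S)⁺=77.9772, hold=76.4905 ⇒ V=77.9772 exercise | (k=6,j=1): S=36.2193, (K−S)⁺=65.2807, hold=63.7941 ⇒ V=65.2807 exercise | (k=6,j=2): S=55.7687, (K−S)⁺=45.7313, hold=44.2446 ⇒ V=45.7313 exercise | (k=6,j=3): S=85.8700, (K−S)⁺=15.6300, hold=20.3236 ⇒ V=20.3236 continue | (k=6,j=4): S=132.2185, (K−S)⁺=0.0000, hold=4.0967 ⇒ V=4.0967 continue | (k=6,j=5): S=203.5837, (K−S)⁺=0.0000, hold=0.0000 ⇒ V=0.0000 continue | (k=6,j=6): S=313.4685, (K−S)⁺=0.0000, hold=0.0000 ⇒ V=0.0000 continue  boundary S*=55.7687
step 5: (k=5,j=0): S=29.1887, (K−S)⁺=72.3113, hold=70.8247 ⇒ V=72.3113 exercise | (k=5,j=1): S=44.9433, (K−S)⁺=56.5567, hold=55.0700 ⇒ V=56.5567 exercise | (k=5,j=2): S=69.2016, (K−S)⁺=32.2984, hold=33.0337 ⇒ V=33.0337 continue | (k=5,j=3): S=106.5533, (K−S)⁺=0.0000, hold=12.3442 ⇒ V=12.3442 continue | (k=5,j=4): S=164.0657, (K−S)⁺=0.0000, hold=2.0973 ⇒ V=2.0973 continue | (k=5,j=5): S=252.6204, (K−S)⁺=0.0000, hold=0.0000 ⇒ V=0.0000 continue  boundary S*=44.9433
step 4: (k=4,j=0): S=36.2193, (K−S)⁺=65.2807, hold=63.7941 ⇒ V=65.2807 exercise | (k=4,j=1): S=55.7687, (K−S)⁺=45.7313, hold=44.5927 ⇒ V=45.7313 exercise | (k=4,j=2): S=85.8700, (K−S)⁺=15.6300, hold=22.7556 ⇒ V=22.7556 continue | (k=4,j=3): S=132.2185, (K−S)⁺=0.0000, hold=7.3126 ⇒ V=7.3126 continue | (k=4,j=4): S=203.5837, (K−S)⁺=0.0000, hold=1.0738 ⇒ V=1.0738 continue  boundary S*=55.7687
step 3: (k=3,j=0): S=44.9433, (K−S)⁺=56.5567, hold=55.0700 ⇒ V=56.5567 exercise | (k=3,j=1): S=69.2016, (K−S)⁺=32.2984, hold=34.1850 ⇒ V=34.1850 continue | (k=3,j=2): S=106.5533, (K−S)⁺=0.0000, hold=15.1117 ⇒ V=15.1117 continue | (k=3,j=3): S=164.0657, (K−S)⁺=0.0000, hold=4.2521 ⇒ V=4.2521 continue  boundary S*=44.9433
step 2: (k=2,j=0): S=55.7687, (K−S)⁺=45.7313, hold=45.1377 ⇒ V=45.7313 exercise | (k=2,j=1): S=85.8700, (K−S)⁺=15.6300, hold=24.6552 ⇒ V=24.6552 continue | (k=2,j=2): S=132.2185, (K−S)⁺=0.0000, hold=9.7495 ⇒ V=9.7495 continue  boundary S*=55.7687
step 1: (k=1,j=0): S=69.2016, (K−S)⁺=32.2984, hold=35.0842 ⇒ V=35.0842 continue | (k=1,j=1): S=106.5533, (K−S)⁺=0.0000, hold=17.2378 ⇒ V=17.2378 continue  boundary S*=-
step 0: (k=0,j=0): S=85.8700, (K−S)⁺=15.6300, hold=26.1220 ⇒ V=26.1220 continue  boundary S*=-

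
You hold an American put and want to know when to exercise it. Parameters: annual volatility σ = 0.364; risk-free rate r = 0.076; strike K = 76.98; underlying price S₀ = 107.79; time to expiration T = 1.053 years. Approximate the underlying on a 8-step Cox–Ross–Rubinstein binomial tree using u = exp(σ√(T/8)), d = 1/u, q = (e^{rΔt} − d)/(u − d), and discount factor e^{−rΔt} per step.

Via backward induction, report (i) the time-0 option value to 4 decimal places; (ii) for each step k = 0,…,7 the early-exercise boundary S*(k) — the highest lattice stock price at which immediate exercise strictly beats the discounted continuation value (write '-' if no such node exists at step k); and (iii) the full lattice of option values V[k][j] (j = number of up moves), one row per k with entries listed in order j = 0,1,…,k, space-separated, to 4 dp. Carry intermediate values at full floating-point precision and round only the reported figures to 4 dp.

price = 2.2688
boundary = - - - - - 55.6948 48.8047 55.6948
tree:
2.2688
3.7593 0.8528
6.0892 1.5504 0.1860
9.5923 2.7764 0.3795 0.0000
14.5992 4.8753 0.7743 0.0000 0.0000
21.2852 8.3360 1.5800 0.0000 0.0000 0.0000
28.1753 13.7204 3.2239 0.0000 0.0000 0.0000 0.0000
34.2130 21.2852 6.5781 0.0000 0.0000 0.0000 0.0000 0.0000
39.5038 28.1753 13.4225 0.0000 0.0000 0.0000 0.0000 0.0000 0.0000

params: Δt=0.13162 u=1.14118 d=0.87629 q=0.50499 e^(-rΔt)=0.99005
t_8 payoffs: 39.5038 28.1753 13.4225 0.0000 0.0000 0.0000 0.0000 0.0000 0.0000
t_7: node(7,0) S=42.7670 payoff=34.2130 vs cont=33.4468 → 34.2130 [stop]  node(7,1) S=55.6948 payoff=21.2852 vs cont=20.5190 → 21.2852 [stop]  node(7,2) S=72.5304 payoff=4.4496 vs cont=6.5781 → 6.5781 [wait]  node(7,3) S=94.4551 payoff=0.0000 vs cont=0.0000 → 0.0000 [wait]  node(7,4) S=123.0074 payoff=0.0000 vs cont=0.0000 → 0.0000 [wait]  node(7,5) S=160.1906 payoff=0.0000 vs cont=0.0000 → 0.0000 [wait]  node(7,6) S=208.6136 payoff=0.0000 vs cont=0.0000 → 0.0000 [wait]  node(7,7) S=271.6741 payoff=0.0000 vs cont=0.0000 → 0.0000 [wait]  ⇒ S*(7)=55.6948
t_6: node(6,0) S=48.8047 payoff=28.1753 vs cont=27.4091 → 28.1753 [stop]  node(6,1) S=63.5575 payoff=13.4225 vs cont=13.7204 → 13.7204 [wait]  node(6,2) S=82.7700 payoff=0.0000 vs cont=3.2239 → 3.2239 [wait]  node(6,3) S=107.7900 payoff=0.0000 vs cont=0.0000 → 0.0000 [wait]  node(6,4) S=140.3732 payoff=0.0000 vs cont=0.0000 → 0.0000 [wait]  node(6,5) S=182.8057 payoff=0.0000 vs cont=0.0000 → 0.0000 [wait]  node(6,6) S=238.0650 payoff=0.0000 vs cont=0.0000 → 0.0000 [wait]  ⇒ S*(6)=48.8047
t_5: node(5,0) S=55.6948 payoff=21.2852 vs cont=20.6680 → 21.2852 [stop]  node(5,1) S=72.5304 payoff=4.4496 vs cont=8.3360 → 8.3360 [wait]  node(5,2) S=94.4551 payoff=0.0000 vs cont=1.5800 → 1.5800 [wait]  node(5,3) S=123.0074 payoff=0.0000 vs cont=0.0000 → 0.0000 [wait]  node(5,4) S=160.1906 payoff=0.0000 vs cont=0.0000 → 0.0000 [wait]  node(5,5) S=208.6136 payoff=0.0000 vs cont=0.0000 → 0.0000 [wait]  ⇒ S*(5)=55.6948
t_4: node(4,0) S=63.5575 payoff=13.4225 vs cont=14.5992 → 14.5992 [wait]  node(4,1) S=82.7700 payoff=0.0000 vs cont=4.8753 → 4.8753 [wait]  node(4,2) S=107.7900 payoff=0.0000 vs cont=0.7743 → 0.7743 [wait]  node(4,3) S=140.3732 payoff=0.0000 vs cont=0.0000 → 0.0000 [wait]  node(4,4) S=182.8057 payoff=0.0000 vs cont=0.0000 → 0.0000 [wait]  ⇒ S*(4)=-
t_3: node(3,0) S=72.5304 payoff=4.4496 vs cont=9.5923 → 9.5923 [wait]  node(3,1) S=94.4551 payoff=0.0000 vs cont=2.7764 → 2.7764 [wait]  node(3,2) S=123.0074 payoff=0.0000 vs cont=0.3795 → 0.3795 [wait]  node(3,3) S=160.1906 payoff=0.0000 vs cont=0.0000 → 0.0000 [wait]  ⇒ S*(3)=-
t_2: node(2,0) S=82.7700 payoff=0.0000 vs cont=6.0892 → 6.0892 [wait]  node(2,1) S=107.7900 payoff=0.0000 vs cont=1.5504 → 1.5504 [wait]  node(2,2) S=140.3732 payoff=0.0000 vs cont=0.1860 → 0.1860 [wait]  ⇒ S*(2)=-
t_1: node(1,0) S=94.4551 payoff=0.0000 vs cont=3.7593 → 3.7593 [wait]  node(1,1) S=123.0074 payoff=0.0000 vs cont=0.8528 → 0.8528 [wait]  ⇒ S*(1)=-
t_0: node(0,0) S=107.7900 payoff=0.0000 vs cont=2.2688 → 2.2688 [wait]  ⇒ S*(0)=-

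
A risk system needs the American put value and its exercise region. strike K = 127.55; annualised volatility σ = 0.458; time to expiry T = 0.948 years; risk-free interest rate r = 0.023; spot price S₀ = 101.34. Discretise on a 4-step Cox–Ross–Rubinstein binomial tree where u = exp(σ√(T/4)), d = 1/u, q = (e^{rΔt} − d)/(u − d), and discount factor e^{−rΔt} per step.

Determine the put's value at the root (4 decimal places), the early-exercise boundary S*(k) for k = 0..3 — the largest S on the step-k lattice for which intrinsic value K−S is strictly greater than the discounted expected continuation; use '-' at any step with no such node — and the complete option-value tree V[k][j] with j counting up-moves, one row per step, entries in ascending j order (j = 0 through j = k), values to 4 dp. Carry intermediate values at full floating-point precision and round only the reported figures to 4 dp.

price = 35.3630
boundary = - - 64.8806 81.0864
tree:
35.3630
48.1917 20.5215
62.6694 31.5418 7.6542
75.6364 46.4636 14.1639 0.0000
86.0117 62.6694 26.2100 0.0000 0.0000

params: Δt=0.23700 u=1.24978 d=0.80014 q=0.45664 e^(-rΔt)=0.99456
t_4 payoffs: 86.0117 62.6694 26.2100 0.0000 0.0000
t_3: node(3,0) S=51.9136 payoff=75.6364 vs cont=74.9430 → 75.6364 [stop]  node(3,1) S=81.0864 payoff=46.4636 vs cont=45.7703 → 46.4636 [stop]  node(3,2) S=126.6526 payoff=0.8974 vs cont=14.1639 → 14.1639 [wait]  node(3,3) S=197.8246 payoff=0.0000 vs cont=0.0000 → 0.0000 [wait]  ⇒ S*(3)=81.0864
t_2: node(2,0) S=64.8806 payoff=62.6694 vs cont=61.9760 → 62.6694 [stop]  node(2,1) S=101.3400 payoff=26.2100 vs cont=31.5418 → 31.5418 [wait]  node(2,2) S=158.2877 payoff=0.0000 vs cont=7.6542 → 7.6542 [wait]  ⇒ S*(2)=64.8806
t_1: node(1,0) S=81.0864 payoff=46.4636 vs cont=48.1917 → 48.1917 [wait]  node(1,1) S=126.6526 payoff=0.8974 vs cont=20.5215 → 20.5215 [wait]  ⇒ S*(1)=-
t_0: node(0,0) S=101.3400 payoff=26.2100 vs cont=35.3630 → 35.3630 [wait]  ⇒ S*(0)=-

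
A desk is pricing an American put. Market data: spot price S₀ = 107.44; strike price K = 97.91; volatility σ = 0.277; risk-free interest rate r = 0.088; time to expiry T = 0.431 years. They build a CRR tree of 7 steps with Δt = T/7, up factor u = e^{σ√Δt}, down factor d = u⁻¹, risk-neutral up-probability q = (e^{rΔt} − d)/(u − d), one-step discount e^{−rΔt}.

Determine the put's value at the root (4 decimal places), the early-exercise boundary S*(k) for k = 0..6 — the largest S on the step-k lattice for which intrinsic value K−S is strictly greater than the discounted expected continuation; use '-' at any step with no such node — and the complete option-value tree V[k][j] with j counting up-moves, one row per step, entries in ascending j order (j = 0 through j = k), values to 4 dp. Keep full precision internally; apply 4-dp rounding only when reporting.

Δt=0.06157, u=1.07115, d=0.93358, q=0.52231, disc=e^(-rΔt)=0.99460
k=7 terminal: V=max(K-S,0) → 31.5034 21.7174 10.4893 0.0000 0.0000 0.0000 0.0000 0.0000
k=6: j=0 S=71.1315 intr=26.7785 cont=26.2494 V=26.7785[EX]; j=1 S=81.6138 intr=16.2962 cont=15.7672 V=16.2962[EX]; j=2 S=93.6407 intr=4.2693 cont=4.9835 V=4.9835[hold]; j=3 S=107.4400 intr=0.0000 cont=0.0000 V=0.0000[hold]; j=4 S=123.2728 intr=0.0000 cont=0.0000 V=0.0000[hold]; j=5 S=141.4388 intr=0.0000 cont=0.0000 V=0.0000[hold]; j=6 S=162.2818 intr=0.0000 cont=0.0000 V=0.0000[hold]  S*(6)=81.6138
k=5: j=0 S=76.1926 intr=21.7174 cont=21.1883 V=21.7174[EX]; j=1 S=87.4207 intr=10.4893 cont=10.3313 V=10.4893[EX]; j=2 S=100.3033 intr=0.0000 cont=2.3677 V=2.3677[hold]; j=3 S=115.0844 intr=0.0000 cont=0.0000 V=0.0000[hold]; j=4 S=132.0438 intr=0.0000 cont=0.0000 V=0.0000[hold]; j=5 S=151.5023 intr=0.0000 cont=0.0000 V=0.0000[hold]  S*(5)=87.4207
k=4: j=0 S=81.6138 intr=16.2962 cont=15.7672 V=16.2962[EX]; j=1 S=93.6407 intr=4.2693 cont=6.2135 V=6.2135[hold]; j=2 S=107.4400 intr=0.0000 cont=1.1249 V=1.1249[hold]; j=3 S=123.2728 intr=0.0000 cont=0.0000 V=0.0000[hold]; j=4 S=141.4388 intr=0.0000 cont=0.0000 V=0.0000[hold]  S*(4)=81.6138
k=3: j=0 S=87.4207 intr=10.4893 cont=10.9703 V=10.9703[hold]; j=1 S=100.3033 intr=0.0000 cont=3.5365 V=3.5365[hold]; j=2 S=115.0844 intr=0.0000 cont=0.5344 V=0.5344[hold]; j=3 S=132.0438 intr=0.0000 cont=0.0000 V=0.0000[hold]  S*(3)=-
k=2: j=0 S=93.6407 intr=4.2693 cont=7.0492 V=7.0492[hold]; j=1 S=107.4400 intr=0.0000 cont=1.9578 V=1.9578[hold]; j=2 S=123.2728 intr=0.0000 cont=0.2539 V=0.2539[hold]  S*(2)=-
k=1: j=0 S=100.3033 intr=0.0000 cont=4.3662 V=4.3662[hold]; j=1 S=115.0844 intr=0.0000 cont=1.0621 V=1.0621[hold]  S*(1)=-
k=0: j=0 S=107.4400 intr=0.0000 cont=2.6261 V=2.6261[hold]  S*(0)=-

price = 2.6261
boundary = - - - - 81.6138 87.4207 81.6138
tree:
2.6261
4.3662 1.0621
7.0492 1.9578 0.2539
10.9703 3.5365 0.5344 0.0000
16.2962 6.2135 1.1249 0.0000 0.0000
21.7174 10.4893 2.3677 0.0000 0.0000 0.0000
26.7785 16.2962 4.9835 0.0000 0.0000 0.0000 0.0000
31.5034 21.7174 10.4893 0.0000 0.0000 0.0000 0.0000 0.0000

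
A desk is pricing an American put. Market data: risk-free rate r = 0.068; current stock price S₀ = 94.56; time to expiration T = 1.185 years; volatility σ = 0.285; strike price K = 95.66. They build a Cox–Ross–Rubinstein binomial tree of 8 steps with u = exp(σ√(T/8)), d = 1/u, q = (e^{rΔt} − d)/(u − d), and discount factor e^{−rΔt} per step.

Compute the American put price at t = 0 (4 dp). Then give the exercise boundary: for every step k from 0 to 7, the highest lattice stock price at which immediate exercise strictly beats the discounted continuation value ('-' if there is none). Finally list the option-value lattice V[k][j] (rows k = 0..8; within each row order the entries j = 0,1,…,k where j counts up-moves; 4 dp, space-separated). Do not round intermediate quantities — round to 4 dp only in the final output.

price = 9.2268
boundary = - - - 68.0451 75.9335 68.0451 75.9335 84.7365
tree:
9.2268
13.7778 5.1834
19.8900 8.3742 2.3234
27.6149 13.1092 4.1434 0.6797
34.6839 19.7265 7.2240 1.3653 0.0567
41.0184 27.6149 12.2109 2.7369 0.1190 0.0000
46.6950 34.6839 19.7265 5.4744 0.2498 0.0000 0.0000
51.7818 41.0184 27.6149 10.9235 0.5242 0.0000 0.0000 0.0000
56.3401 46.6950 34.6839 19.7265 1.1000 0.0000 0.0000 0.0000 0.0000

Δt=0.14813, u=1.11593, d=0.89611, q=0.51866, disc=e^(-rΔt)=0.98998
k=8 terminal: V=max(K-S,0) → 56.3401 46.6950 34.6839 19.7265 1.1000 0.0000 0.0000 0.0000 0.0000
k=7: j=0 S=43.8782 intr=51.7818 cont=50.8231 V=51.7818[EX]; j=1 S=54.6416 intr=41.0184 cont=40.0597 V=41.0184[EX]; j=2 S=68.0451 intr=27.6149 cont=26.6562 V=27.6149[EX]; j=3 S=84.7365 intr=10.9235 cont=9.9648 V=10.9235[EX]; j=4 S=105.5223 intr=0.0000 cont=0.5242 V=0.5242[hold]; j=5 S=131.4069 intr=0.0000 cont=0.0000 V=0.0000[hold]; j=6 S=163.6409 intr=0.0000 cont=0.0000 V=0.0000[hold]; j=7 S=203.7819 intr=0.0000 cont=0.0000 V=0.0000[hold]  S*(7)=84.7365
k=6: j=0 S=48.9650 intr=46.6950 cont=45.7363 V=46.6950[EX]; j=1 S=60.9761 intr=34.6839 cont=33.7252 V=34.6839[EX]; j=2 S=75.9335 intr=19.7265 cont=18.7678 V=19.7265[EX]; j=3 S=94.5600 intr=1.1000 cont=5.4744 V=5.4744[hold]; j=4 S=117.7555 intr=0.0000 cont=0.2498 V=0.2498[hold]; j=5 S=146.6409 intr=0.0000 cont=0.0000 V=0.0000[hold]; j=6 S=182.6118 intr=0.0000 cont=0.0000 V=0.0000[hold]  S*(6)=75.9335
k=5: j=0 S=54.6416 intr=41.0184 cont=40.0597 V=41.0184[EX]; j=1 S=68.0451 intr=27.6149 cont=26.6562 V=27.6149[EX]; j=2 S=84.7365 intr=10.9235 cont=12.2109 V=12.2109[hold]; j=3 S=105.5223 intr=0.0000 cont=2.7369 V=2.7369[hold]; j=4 S=131.4069 intr=0.0000 cont=0.1190 V=0.1190[hold]; j=5 S=163.6409 intr=0.0000 cont=0.0000 V=0.0000[hold]  S*(5)=68.0451
k=4: j=0 S=60.9761 intr=34.6839 cont=33.7252 V=34.6839[EX]; j=1 S=75.9335 intr=19.7265 cont=19.4288 V=19.7265[EX]; j=2 S=94.5600 intr=1.1000 cont=7.2240 V=7.2240[hold]; j=3 S=117.7555 intr=0.0000 cont=1.3653 V=1.3653[hold]; j=4 S=146.6409 intr=0.0000 cont=0.0567 V=0.0567[hold]  S*(4)=75.9335
k=3: j=0 S=68.0451 intr=27.6149 cont=26.6562 V=27.6149[EX]; j=1 S=84.7365 intr=10.9235 cont=13.1092 V=13.1092[hold]; j=2 S=105.5223 intr=0.0000 cont=4.1434 V=4.1434[hold]; j=3 S=131.4069 intr=0.0000 cont=0.6797 V=0.6797[hold]  S*(3)=68.0451
k=2: j=0 S=75.9335 intr=19.7265 cont=19.8900 V=19.8900[hold]; j=1 S=94.5600 intr=1.1000 cont=8.3742 V=8.3742[hold]; j=2 S=117.7555 intr=0.0000 cont=2.3234 V=2.3234[hold]  S*(2)=-
k=1: j=0 S=84.7365 intr=10.9235 cont=13.7778 V=13.7778[hold]; j=1 S=105.5223 intr=0.0000 cont=5.1834 V=5.1834[hold]  S*(1)=-
k=0: j=0 S=94.5600 intr=1.1000 cont=9.2268 V=9.2268[hold]  S*(0)=-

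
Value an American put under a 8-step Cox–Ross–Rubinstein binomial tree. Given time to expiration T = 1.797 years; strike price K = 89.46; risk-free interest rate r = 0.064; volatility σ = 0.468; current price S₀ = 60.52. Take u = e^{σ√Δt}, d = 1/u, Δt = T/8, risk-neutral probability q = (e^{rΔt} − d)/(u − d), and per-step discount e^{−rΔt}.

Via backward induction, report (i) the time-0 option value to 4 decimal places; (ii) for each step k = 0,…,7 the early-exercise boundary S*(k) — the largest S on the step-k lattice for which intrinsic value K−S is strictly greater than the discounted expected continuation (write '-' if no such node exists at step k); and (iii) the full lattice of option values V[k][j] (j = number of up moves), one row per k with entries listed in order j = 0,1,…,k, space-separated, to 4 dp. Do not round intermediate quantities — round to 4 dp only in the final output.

price = 31.6825
boundary = - 48.4808 38.8365 48.4808 38.8365 48.4808 60.5200 48.4808
tree:
31.6825
40.9792 22.4567
50.6235 30.8777 13.9106
58.3492 40.9792 20.7456 6.8431
64.5381 50.6235 29.8360 11.4140 2.0419
69.4958 58.3492 40.9792 18.5309 3.9619 0.0000
73.4673 64.5381 50.6235 28.9400 7.6872 0.0000 0.0000
76.6487 69.4958 58.3492 40.9792 14.9153 0.0000 0.0000 0.0000
79.1973 73.4673 64.5381 50.6235 28.9400 0.0000 0.0000 0.0000 0.0000

Δt=0.22462  u=1.24833  d=0.80107  q=0.47715  discount=0.98573
step 8 (expiry): payoffs max(K−S,0) = 79.1973 73.4673 64.5381 50.6235 28.9400 0.0000 0.0000 0.0000 0.0000
step 7: (k=7,j=0): S=12.8113, (K−S)⁺=76.6487, hold=75.3718 ⇒ V=76.6487 exercise | (k=7,j=1): S=19.9642, (K−S)⁺=69.4958, hold=68.2189 ⇒ V=69.4958 exercise | (k=7,j=2): S=31.1108, (K−S)⁺=58.3492, hold=57.0724 ⇒ V=58.3492 exercise | (k=7,j=3): S=48.4808, (K−S)⁺=40.9792, hold=39.7024 ⇒ V=40.9792 exercise | (k=7,j=4): S=75.5489, (K−S)⁺=13.9111, hold=14.9153 ⇒ V=14.9153 continue | (k=7,j=5): S=117.7301, (K−S)⁺=0.0000, hold=0.0000 ⇒ V=0.0000 continue | (k=7,j=6): S=183.4621, (K−S)⁺=0.0000, hold=0.0000 ⇒ V=0.0000 continue | (k=7,j=7): S=285.8942, (K−S)⁺=0.0000, hold=0.0000 ⇒ V=0.0000 continue  boundary S*=48.4808
step 6: (k=6,j=0): S=15.9927, (K−S)⁺=73.4673, hold=72.1904 ⇒ V=73.4673 exercise | (k=6,j=1): S=24.9219, (K−S)⁺=64.5381, hold=63.2612 ⇒ V=64.5381 exercise | (k=6,j=2): S=38.8365, (K−S)⁺=50.6235, hold=49.3466 ⇒ V=50.6235 exercise | (k=6,j=3): S=60.5200, (K−S)⁺=28.9400, hold=28.1355 ⇒ V=28.9400 exercise | (k=6,j=4): S=94.3100, (K−S)⁺=0.0000, hold=7.6872 ⇒ V=7.6872 continue | (k=6,j=5): S=146.9660, (K−S)⁺=0.0000, hold=0.0000 ⇒ V=0.0000 continue | (k=6,j=6): S=229.0213, (K−S)⁺=0.0000, hold=0.0000 ⇒ V=0.0000 continue  boundary S*=60.5200
step 5: (k=5,j=0): S=19.9642, (K−S)⁺=69.4958, hold=68.2189 ⇒ V=69.4958 exercise | (k=5,j=1): S=31.1108, (K−S)⁺=58.3492, hold=57.0724 ⇒ V=58.3492 exercise | (k=5,j=2): S=48.4808, (K−S)⁺=40.9792, hold=39.7024 ⇒ V=40.9792 exercise | (k=5,j=3): S=75.5489, (K−S)⁺=13.9111, hold=18.5309 ⇒ V=18.5309 continue | (k=5,j=4): S=117.7301, (K−S)⁺=0.0000, hold=3.9619 ⇒ V=3.9619 continue | (k=5,j=5): S=183.4621, (K−S)⁺=0.0000, hold=0.0000 ⇒ V=0.0000 continue  boundary S*=48.4808
step 4: (k=4,j=0): S=24.9219, (K−S)⁺=64.5381, hold=63.2612 ⇒ V=64.5381 exercise | (k=4,j=1): S=38.8365, (K−S)⁺=50.6235, hold=49.3466 ⇒ V=50.6235 exercise | (k=4,j=2): S=60.5200, (K−S)⁺=28.9400, hold=29.8360 ⇒ V=29.8360 continue | (k=4,j=3): S=94.3100, (K−S)⁺=0.0000, hold=11.4140 ⇒ V=11.4140 continue | (k=4,j=4): S=146.9660, (K−S)⁺=0.0000, hold=2.0419 ⇒ V=2.0419 continue  boundary S*=38.8365
step 3: (k=3,j=0): S=31.1108, (K−S)⁺=58.3492, hold=57.0724 ⇒ V=58.3492 exercise | (k=3,j=1): S=48.4808, (K−S)⁺=40.9792, hold=40.1238 ⇒ V=40.9792 exercise | (k=3,j=2): S=75.5489, (K−S)⁺=13.9111, hold=20.7456 ⇒ V=20.7456 continue | (k=3,j=3): S=117.7301, (K−S)⁺=0.0000, hold=6.8431 ⇒ V=6.8431 continue  boundary S*=48.4808
step 2: (k=2,j=0): S=38.8365, (K−S)⁺=50.6235, hold=49.3466 ⇒ V=50.6235 exercise | (k=2,j=1): S=60.5200, (K−S)⁺=28.9400, hold=30.8777 ⇒ V=30.8777 continue | (k=2,j=2): S=94.3100, (K−S)⁺=0.0000, hold=13.9106 ⇒ V=13.9106 continue  boundary S*=38.8365
step 1: (k=1,j=0): S=48.4808, (K−S)⁺=40.9792, hold=40.6137 ⇒ V=40.9792 exercise | (k=1,j=1): S=75.5489, (K−S)⁺=13.9111, hold=22.4567 ⇒ V=22.4567 continue  boundary S*=48.4808
step 0: (k=0,j=0): S=60.5200, (K−S)⁺=28.9400, hold=31.6825 ⇒ V=31.6825 continue  boundary S*=-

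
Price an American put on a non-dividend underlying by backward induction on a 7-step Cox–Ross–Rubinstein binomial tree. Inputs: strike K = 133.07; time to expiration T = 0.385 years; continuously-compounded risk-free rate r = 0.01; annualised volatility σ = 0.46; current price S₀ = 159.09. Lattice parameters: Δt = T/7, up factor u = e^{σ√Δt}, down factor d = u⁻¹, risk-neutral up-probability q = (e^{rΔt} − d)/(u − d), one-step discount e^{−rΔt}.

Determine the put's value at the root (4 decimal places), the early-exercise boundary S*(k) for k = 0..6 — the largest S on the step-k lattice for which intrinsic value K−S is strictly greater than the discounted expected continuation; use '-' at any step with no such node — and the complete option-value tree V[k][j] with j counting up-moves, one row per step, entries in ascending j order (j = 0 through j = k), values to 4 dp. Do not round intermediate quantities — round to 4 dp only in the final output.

Δt=0.05500, u=1.11391, d=0.89774, q=0.47560, disc=e^(-rΔt)=0.99945
k=7 terminal: V=max(K-S,0) → 58.3077 40.3047 17.9665 0.0000 0.0000 0.0000 0.0000 0.0000
k=6: j=0 S=83.2787 intr=49.7913 cont=49.7181 V=49.7913[EX]; j=1 S=103.3325 intr=29.7375 cont=29.6643 V=29.7375[EX]; j=2 S=128.2153 intr=4.8547 cont=9.4165 V=9.4165[hold]; j=3 S=159.0900 intr=0.0000 cont=0.0000 V=0.0000[hold]; j=4 S=197.3994 intr=0.0000 cont=0.0000 V=0.0000[hold]; j=5 S=244.9339 intr=0.0000 cont=0.0000 V=0.0000[hold]; j=6 S=303.9148 intr=0.0000 cont=0.0000 V=0.0000[hold]  S*(6)=103.3325
k=5: j=0 S=92.7653 intr=40.3047 cont=40.2316 V=40.3047[EX]; j=1 S=115.1035 intr=17.9665 cont=20.0618 V=20.0618[hold]; j=2 S=142.8208 intr=0.0000 cont=4.9353 V=4.9353[hold]; j=3 S=177.2125 intr=0.0000 cont=0.0000 V=0.0000[hold]; j=4 S=219.8859 intr=0.0000 cont=0.0000 V=0.0000[hold]; j=5 S=272.8352 intr=0.0000 cont=0.0000 V=0.0000[hold]  S*(5)=92.7653
k=4: j=0 S=103.3325 intr=29.7375 cont=30.6603 V=30.6603[hold]; j=1 S=128.2153 intr=4.8547 cont=12.8605 V=12.8605[hold]; j=2 S=159.0900 intr=0.0000 cont=2.5866 V=2.5866[hold]; j=3 S=197.3994 intr=0.0000 cont=0.0000 V=0.0000[hold]; j=4 S=244.9339 intr=0.0000 cont=0.0000 V=0.0000[hold]  S*(4)=-
k=3: j=0 S=115.1035 intr=17.9665 cont=22.1825 V=22.1825[hold]; j=1 S=142.8208 intr=0.0000 cont=7.9698 V=7.9698[hold]; j=2 S=177.2125 intr=0.0000 cont=1.3557 V=1.3557[hold]; j=3 S=219.8859 intr=0.0000 cont=0.0000 V=0.0000[hold]  S*(3)=-
k=2: j=0 S=128.2153 intr=4.8547 cont=15.4145 V=15.4145[hold]; j=1 S=159.0900 intr=0.0000 cont=4.8215 V=4.8215[hold]; j=2 S=197.3994 intr=0.0000 cont=0.7105 V=0.7105[hold]  S*(2)=-
k=1: j=0 S=142.8208 intr=0.0000 cont=10.3707 V=10.3707[hold]; j=1 S=177.2125 intr=0.0000 cont=2.8647 V=2.8647[hold]  S*(1)=-
k=0: j=0 S=159.0900 intr=0.0000 cont=6.7971 V=6.7971[hold]  S*(0)=-

price = 6.7971
boundary = - - - - - 92.7653 103.3325
tree:
6.7971
10.3707 2.8647
15.4145 4.8215 0.7105
22.1825 7.9698 1.3557 0.0000
30.6603 12.8605 2.5866 0.0000 0.0000
40.3047 20.0618 4.9353 0.0000 0.0000 0.0000
49.7913 29.7375 9.4165 0.0000 0.0000 0.0000 0.0000
58.3077 40.3047 17.9665 0.0000 0.0000 0.0000 0.0000 0.0000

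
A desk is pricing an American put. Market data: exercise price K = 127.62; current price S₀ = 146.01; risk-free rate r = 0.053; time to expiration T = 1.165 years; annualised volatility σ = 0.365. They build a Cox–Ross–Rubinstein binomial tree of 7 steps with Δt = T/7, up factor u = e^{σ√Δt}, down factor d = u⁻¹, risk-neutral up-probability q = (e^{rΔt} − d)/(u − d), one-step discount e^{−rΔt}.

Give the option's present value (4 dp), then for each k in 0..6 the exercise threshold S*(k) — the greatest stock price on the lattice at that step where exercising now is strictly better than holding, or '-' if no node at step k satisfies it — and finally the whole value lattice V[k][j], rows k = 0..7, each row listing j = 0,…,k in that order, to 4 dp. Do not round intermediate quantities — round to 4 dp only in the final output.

Δt=0.16643, u=1.16056, d=0.86165, q=0.49248, disc=e^(-rΔt)=0.99122
k=7 terminal: V=max(K-S,0) → 76.1321 58.2708 34.2133 1.8102 0.0000 0.0000 0.0000 0.0000
k=6: j=0 S=59.7548 intr=67.8652 cont=66.7444 V=67.8652[EX]; j=1 S=80.4840 intr=47.1360 cont=46.0152 V=47.1360[EX]; j=2 S=108.4042 intr=19.2158 cont=18.0951 V=19.2158[EX]; j=3 S=146.0100 intr=0.0000 cont=0.9107 V=0.9107[hold]; j=4 S=196.6614 intr=0.0000 cont=0.0000 V=0.0000[hold]; j=5 S=264.8839 intr=0.0000 cont=0.0000 V=0.0000[hold]; j=6 S=356.7731 intr=0.0000 cont=0.0000 V=0.0000[hold]  S*(6)=108.4042
k=5: j=0 S=69.3492 intr=58.2708 cont=57.1501 V=58.2708[EX]; j=1 S=93.4067 intr=34.2133 cont=33.0926 V=34.2133[EX]; j=2 S=125.8098 intr=1.8102 cont=10.1113 V=10.1113[hold]; j=3 S=169.4536 intr=0.0000 cont=0.4581 V=0.4581[hold]; j=4 S=228.2377 intr=0.0000 cont=0.0000 V=0.0000[hold]; j=5 S=307.4142 intr=0.0000 cont=0.0000 V=0.0000[hold]  S*(5)=93.4067
k=4: j=0 S=80.4840 intr=47.1360 cont=46.0152 V=47.1360[EX]; j=1 S=108.4042 intr=19.2158 cont=22.1473 V=22.1473[hold]; j=2 S=146.0100 intr=0.0000 cont=5.3102 V=5.3102[hold]; j=3 S=196.6614 intr=0.0000 cont=0.2305 V=0.2305[hold]; j=4 S=264.8839 intr=0.0000 cont=0.0000 V=0.0000[hold]  S*(4)=80.4840
k=3: j=0 S=93.4067 intr=34.2133 cont=34.5236 V=34.5236[hold]; j=1 S=125.8098 intr=1.8102 cont=13.7336 V=13.7336[hold]; j=2 S=169.4536 intr=0.0000 cont=2.7839 V=2.7839[hold]; j=3 S=228.2377 intr=0.0000 cont=0.1159 V=0.1159[hold]  S*(3)=-
k=2: j=0 S=108.4042 intr=19.2158 cont=24.0716 V=24.0716[hold]; j=1 S=146.0100 intr=0.0000 cont=8.2678 V=8.2678[hold]; j=2 S=196.6614 intr=0.0000 cont=1.4570 V=1.4570[hold]  S*(2)=-
k=1: j=0 S=125.8098 intr=1.8102 cont=16.1455 V=16.1455[hold]; j=1 S=169.4536 intr=0.0000 cont=4.8705 V=4.8705[hold]  S*(1)=-
k=0: j=0 S=146.0100 intr=0.0000 cont=10.4997 V=10.4997[hold]  S*(0)=-

price = 10.4997
boundary = - - - - 80.4840 93.4067 108.4042
tree:
10.4997
16.1455 4.8705
24.0716 8.2678 1.4570
34.5236 13.7336 2.7839 0.1159
47.1360 22.1473 5.3102 0.2305 0.0000
58.2708 34.2133 10.1113 0.4581 0.0000 0.0000
67.8652 47.1360 19.2158 0.9107 0.0000 0.0000 0.0000
76.1321 58.2708 34.2133 1.8102 0.0000 0.0000 0.0000 0.0000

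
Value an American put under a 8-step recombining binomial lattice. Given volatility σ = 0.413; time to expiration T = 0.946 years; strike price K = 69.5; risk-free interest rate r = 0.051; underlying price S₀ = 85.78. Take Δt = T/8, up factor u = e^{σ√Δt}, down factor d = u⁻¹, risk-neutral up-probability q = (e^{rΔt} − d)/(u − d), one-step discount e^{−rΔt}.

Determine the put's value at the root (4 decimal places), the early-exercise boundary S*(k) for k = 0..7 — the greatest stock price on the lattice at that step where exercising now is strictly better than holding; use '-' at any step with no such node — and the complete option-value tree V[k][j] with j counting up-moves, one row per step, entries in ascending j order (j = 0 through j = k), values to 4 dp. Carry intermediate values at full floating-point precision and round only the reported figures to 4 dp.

price = 5.0357
boundary = - - - - - 42.1689 48.6039 56.0209
tree:
5.0357
7.5227 2.4658
10.9507 3.9877 0.8855
15.4555 6.3186 1.5699 0.1720
21.0169 9.7608 2.7536 0.3365 0.0000
27.3311 14.5948 4.7654 0.6584 0.0000 0.0000
32.9141 20.8961 8.1064 1.2881 0.0000 0.0000 0.0000
37.7579 27.3311 13.4791 2.5200 0.0000 0.0000 0.0000 0.0000
41.9605 32.9141 20.8961 4.9303 0.0000 0.0000 0.0000 0.0000 0.0000

params: Δt=0.11825 u=1.15260 d=0.86760 q=0.48578 e^(-rΔt)=0.99399
t_8 payoffs: 41.9605 32.9141 20.8961 4.9303 0.0000 0.0000 0.0000 0.0000 0.0000
t_7: node(7,0) S=31.7421 payoff=37.7579 vs cont=37.3400 → 37.7579 [stop]  node(7,1) S=42.1689 payoff=27.3311 vs cont=26.9132 → 27.3311 [stop]  node(7,2) S=56.0209 payoff=13.4791 vs cont=13.0612 → 13.4791 [stop]  node(7,3) S=74.4230 payoff=0.0000 vs cont=2.5200 → 2.5200 [wait]  node(7,4) S=98.8700 payoff=0.0000 vs cont=0.0000 → 0.0000 [wait]  node(7,5) S=131.3476 payoff=0.0000 vs cont=0.0000 → 0.0000 [wait]  node(7,6) S=174.4935 payoff=0.0000 vs cont=0.0000 → 0.0000 [wait]  node(7,7) S=231.8124 payoff=0.0000 vs cont=0.0000 → 0.0000 [wait]  ⇒ S*(7)=56.0209
t_6: node(6,0) S=36.5859 payoff=32.9141 vs cont=32.4962 → 32.9141 [stop]  node(6,1) S=48.6039 payoff=20.8961 vs cont=20.4782 → 20.8961 [stop]  node(6,2) S=64.5697 payoff=4.9303 vs cont=8.1064 → 8.1064 [wait]  node(6,3) S=85.7800 payoff=0.0000 vs cont=1.2881 → 1.2881 [wait]  node(6,4) S=113.9576 payoff=0.0000 vs cont=0.0000 → 0.0000 [wait]  node(6,5) S=151.3912 payoff=0.0000 vs cont=0.0000 → 0.0000 [wait]  node(6,6) S=201.1213 payoff=0.0000 vs cont=0.0000 → 0.0000 [wait]  ⇒ S*(6)=48.6039
t_5: node(5,0) S=42.1689 payoff=27.3311 vs cont=26.9132 → 27.3311 [stop]  node(5,1) S=56.0209 payoff=13.4791 vs cont=14.5948 → 14.5948 [wait]  node(5,2) S=74.4230 payoff=0.0000 vs cont=4.7654 → 4.7654 [wait]  node(5,3) S=98.8700 payoff=0.0000 vs cont=0.6584 → 0.6584 [wait]  node(5,4) S=131.3476 payoff=0.0000 vs cont=0.0000 → 0.0000 [wait]  node(5,5) S=174.4935 payoff=0.0000 vs cont=0.0000 → 0.0000 [wait]  ⇒ S*(5)=42.1689
t_4: node(4,0) S=48.6039 payoff=20.8961 vs cont=21.0169 → 21.0169 [wait]  node(4,1) S=64.5697 payoff=4.9303 vs cont=9.7608 → 9.7608 [wait]  node(4,2) S=85.7800 payoff=0.0000 vs cont=2.7536 → 2.7536 [wait]  node(4,3) S=113.9576 payoff=0.0000 vs cont=0.3365 → 0.3365 [wait]  node(4,4) S=151.3912 payoff=0.0000 vs cont=0.0000 → 0.0000 [wait]  ⇒ S*(4)=-
t_3: node(3,0) S=56.0209 payoff=13.4791 vs cont=15.4555 → 15.4555 [wait]  node(3,1) S=74.4230 payoff=0.0000 vs cont=6.3186 → 6.3186 [wait]  node(3,2) S=98.8700 payoff=0.0000 vs cont=1.5699 → 1.5699 [wait]  node(3,3) S=131.3476 payoff=0.0000 vs cont=0.1720 → 0.1720 [wait]  ⇒ S*(3)=-
t_2: node(2,0) S=64.5697 payoff=4.9303 vs cont=10.9507 → 10.9507 [wait]  node(2,1) S=85.7800 payoff=0.0000 vs cont=3.9877 → 3.9877 [wait]  node(2,2) S=113.9576 payoff=0.0000 vs cont=0.8855 → 0.8855 [wait]  ⇒ S*(2)=-
t_1: node(1,0) S=74.4230 payoff=0.0000 vs cont=7.5227 → 7.5227 [wait]  node(1,1) S=98.8700 payoff=0.0000 vs cont=2.4658 → 2.4658 [wait]  ⇒ S*(1)=-
t_0: node(0,0) S=85.7800 payoff=0.0000 vs cont=5.0357 → 5.0357 [wait]  ⇒ S*(0)=-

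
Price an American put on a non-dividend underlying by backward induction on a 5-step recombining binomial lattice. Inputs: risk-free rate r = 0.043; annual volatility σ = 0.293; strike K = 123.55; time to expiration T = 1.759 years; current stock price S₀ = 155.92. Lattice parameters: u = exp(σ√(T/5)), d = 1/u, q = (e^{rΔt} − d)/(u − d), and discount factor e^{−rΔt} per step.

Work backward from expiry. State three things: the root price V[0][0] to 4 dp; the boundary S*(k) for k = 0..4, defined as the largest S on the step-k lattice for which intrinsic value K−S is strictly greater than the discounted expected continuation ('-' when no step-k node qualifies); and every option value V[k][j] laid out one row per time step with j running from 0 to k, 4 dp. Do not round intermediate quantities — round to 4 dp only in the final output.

params: Δt=0.35180 u=1.18980 d=0.84048 q=0.50030 e^(-rΔt)=0.98499
t_5 payoffs: 58.1572 30.9782 0.0000 0.0000 0.0000 0.0000
t_4: node(4,0) S=77.8044 payoff=45.7456 vs cont=43.8907 → 45.7456 [stop]  node(4,1) S=110.1420 payoff=13.4080 vs cont=15.2475 → 15.2475 [wait]  node(4,2) S=155.9200 payoff=0.0000 vs cont=0.0000 → 0.0000 [wait]  node(4,3) S=220.7246 payoff=0.0000 vs cont=0.0000 → 0.0000 [wait]  node(4,4) S=312.4637 payoff=0.0000 vs cont=0.0000 → 0.0000 [wait]  ⇒ S*(4)=77.8044
t_3: node(3,0) S=92.5718 payoff=30.9782 vs cont=30.0298 → 30.9782 [stop]  node(3,1) S=131.0471 payoff=0.0000 vs cont=7.5049 → 7.5049 [wait]  node(3,2) S=185.5138 payoff=0.0000 vs cont=0.0000 → 0.0000 [wait]  node(3,3) S=262.6184 payoff=0.0000 vs cont=0.0000 → 0.0000 [wait]  ⇒ S*(3)=92.5718
t_2: node(2,0) S=110.1420 payoff=13.4080 vs cont=18.9458 → 18.9458 [wait]  node(2,1) S=155.9200 payoff=0.0000 vs cont=3.6939 → 3.6939 [wait]  node(2,2) S=220.7246 payoff=0.0000 vs cont=0.0000 → 0.0000 [wait]  ⇒ S*(2)=-
t_1: node(1,0) S=131.0471 payoff=0.0000 vs cont=11.1455 → 11.1455 [wait]  node(1,1) S=185.5138 payoff=0.0000 vs cont=1.8181 → 1.8181 [wait]  ⇒ S*(1)=-
t_0: node(0,0) S=155.9200 payoff=0.0000 vs cont=6.3818 → 6.3818 [wait]  ⇒ S*(0)=-

price = 6.3818
boundary = - - - 92.5718 77.8044
tree:
6.3818
11.1455 1.8181
18.9458 3.6939 0.0000
30.9782 7.5049 0.0000 0.0000
45.7456 15.2475 0.0000 0.0000 0.0000
58.1572 30.9782 0.0000 0.0000 0.0000 0.0000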